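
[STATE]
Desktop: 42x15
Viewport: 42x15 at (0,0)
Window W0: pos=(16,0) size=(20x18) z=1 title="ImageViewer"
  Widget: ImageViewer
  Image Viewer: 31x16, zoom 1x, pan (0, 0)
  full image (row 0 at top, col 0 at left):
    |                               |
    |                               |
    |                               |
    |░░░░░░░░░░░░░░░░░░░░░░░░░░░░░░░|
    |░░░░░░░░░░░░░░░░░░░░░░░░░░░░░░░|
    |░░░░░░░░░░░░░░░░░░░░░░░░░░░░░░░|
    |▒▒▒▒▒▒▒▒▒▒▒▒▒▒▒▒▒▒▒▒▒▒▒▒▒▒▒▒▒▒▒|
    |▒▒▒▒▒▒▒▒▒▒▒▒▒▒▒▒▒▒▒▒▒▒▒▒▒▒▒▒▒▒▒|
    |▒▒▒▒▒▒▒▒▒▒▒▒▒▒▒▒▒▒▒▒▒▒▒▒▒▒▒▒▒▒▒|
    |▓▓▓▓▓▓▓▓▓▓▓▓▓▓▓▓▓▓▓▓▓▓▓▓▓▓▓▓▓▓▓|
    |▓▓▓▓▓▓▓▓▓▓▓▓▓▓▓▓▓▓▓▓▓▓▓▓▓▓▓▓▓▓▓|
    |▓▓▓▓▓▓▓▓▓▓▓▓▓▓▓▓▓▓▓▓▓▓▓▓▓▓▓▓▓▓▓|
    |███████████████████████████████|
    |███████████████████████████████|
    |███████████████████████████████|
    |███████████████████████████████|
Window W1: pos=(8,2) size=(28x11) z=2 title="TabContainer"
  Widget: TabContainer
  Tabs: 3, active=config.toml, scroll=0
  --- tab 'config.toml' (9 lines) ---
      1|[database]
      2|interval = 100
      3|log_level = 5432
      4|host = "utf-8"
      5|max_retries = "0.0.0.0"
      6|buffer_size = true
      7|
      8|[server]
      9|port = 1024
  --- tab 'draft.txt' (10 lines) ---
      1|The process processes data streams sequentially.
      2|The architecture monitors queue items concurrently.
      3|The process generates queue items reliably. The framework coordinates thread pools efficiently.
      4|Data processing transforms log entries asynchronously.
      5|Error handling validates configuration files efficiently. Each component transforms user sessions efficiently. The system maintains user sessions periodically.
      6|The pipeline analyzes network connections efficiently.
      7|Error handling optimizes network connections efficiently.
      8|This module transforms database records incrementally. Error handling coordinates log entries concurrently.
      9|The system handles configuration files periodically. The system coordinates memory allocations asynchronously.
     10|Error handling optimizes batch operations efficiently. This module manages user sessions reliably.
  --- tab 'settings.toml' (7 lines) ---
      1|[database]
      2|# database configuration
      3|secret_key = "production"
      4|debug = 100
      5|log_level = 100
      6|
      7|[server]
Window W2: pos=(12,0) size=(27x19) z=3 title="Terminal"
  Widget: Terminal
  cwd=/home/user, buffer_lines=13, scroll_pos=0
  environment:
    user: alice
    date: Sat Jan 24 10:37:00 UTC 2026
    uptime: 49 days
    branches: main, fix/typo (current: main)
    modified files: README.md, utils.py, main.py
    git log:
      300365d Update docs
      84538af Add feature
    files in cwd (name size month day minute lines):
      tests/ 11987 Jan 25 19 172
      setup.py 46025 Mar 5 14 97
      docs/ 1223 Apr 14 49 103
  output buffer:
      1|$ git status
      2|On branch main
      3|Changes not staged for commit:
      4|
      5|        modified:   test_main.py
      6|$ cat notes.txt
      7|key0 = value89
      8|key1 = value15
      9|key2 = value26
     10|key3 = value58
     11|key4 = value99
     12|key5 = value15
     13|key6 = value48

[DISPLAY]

            ┏━━━━━━━━━━━━━━━━━━━━━━━━━┓   
            ┃ Terminal                ┃   
        ┏━━━┠─────────────────────────┨   
        ┃ Ta┃$ git status             ┃   
        ┠───┃On branch main           ┃   
        ┃[co┃Changes not staged for co┃   
        ┃───┃                         ┃   
        ┃[da┃        modified:   test_┃   
        ┃int┃$ cat notes.txt          ┃   
        ┃log┃key0 = value89           ┃   
        ┃hos┃key1 = value15           ┃   
        ┃max┃key2 = value26           ┃   
        ┗━━━┃key3 = value58           ┃   
            ┃key4 = value99           ┃   
            ┃key5 = value15           ┃   


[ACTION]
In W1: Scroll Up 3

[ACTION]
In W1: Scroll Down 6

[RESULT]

            ┏━━━━━━━━━━━━━━━━━━━━━━━━━┓   
            ┃ Terminal                ┃   
        ┏━━━┠─────────────────────────┨   
        ┃ Ta┃$ git status             ┃   
        ┠───┃On branch main           ┃   
        ┃[co┃Changes not staged for co┃   
        ┃───┃                         ┃   
        ┃   ┃        modified:   test_┃   
        ┃[se┃$ cat notes.txt          ┃   
        ┃por┃key0 = value89           ┃   
        ┃   ┃key1 = value15           ┃   
        ┃   ┃key2 = value26           ┃   
        ┗━━━┃key3 = value58           ┃   
            ┃key4 = value99           ┃   
            ┃key5 = value15           ┃   


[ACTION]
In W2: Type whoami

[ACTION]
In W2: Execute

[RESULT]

            ┏━━━━━━━━━━━━━━━━━━━━━━━━━┓   
            ┃ Terminal                ┃   
        ┏━━━┠─────────────────────────┨   
        ┃ Ta┃On branch main           ┃   
        ┠───┃Changes not staged for co┃   
        ┃[co┃                         ┃   
        ┃───┃        modified:   test_┃   
        ┃   ┃$ cat notes.txt          ┃   
        ┃[se┃key0 = value89           ┃   
        ┃por┃key1 = value15           ┃   
        ┃   ┃key2 = value26           ┃   
        ┃   ┃key3 = value58           ┃   
        ┗━━━┃key4 = value99           ┃   
            ┃key5 = value15           ┃   
            ┃key6 = value48           ┃   


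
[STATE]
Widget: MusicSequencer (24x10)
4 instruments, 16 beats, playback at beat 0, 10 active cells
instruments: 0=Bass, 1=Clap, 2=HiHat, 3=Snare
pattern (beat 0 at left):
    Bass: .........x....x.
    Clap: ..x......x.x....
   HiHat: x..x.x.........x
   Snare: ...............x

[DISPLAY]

      ▼123456789012345  
  Bass·········█····█·  
  Clap··█······█·█····  
 HiHat█··█·█·········█  
 Snare···············█  
                        
                        
                        
                        
                        


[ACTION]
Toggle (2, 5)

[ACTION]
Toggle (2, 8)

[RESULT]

      ▼123456789012345  
  Bass·········█····█·  
  Clap··█······█·█····  
 HiHat█··█····█······█  
 Snare···············█  
                        
                        
                        
                        
                        


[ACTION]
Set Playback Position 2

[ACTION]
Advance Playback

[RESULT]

      012▼456789012345  
  Bass·········█····█·  
  Clap··█······█·█····  
 HiHat█··█····█······█  
 Snare···············█  
                        
                        
                        
                        
                        


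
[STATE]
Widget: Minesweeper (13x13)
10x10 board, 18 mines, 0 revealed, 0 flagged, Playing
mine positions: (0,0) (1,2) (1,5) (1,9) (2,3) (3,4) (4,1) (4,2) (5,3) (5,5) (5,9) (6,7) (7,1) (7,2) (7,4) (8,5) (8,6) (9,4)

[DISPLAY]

■■■■■■■■■■   
■■■■■■■■■■   
■■■■■■■■■■   
■■■■■■■■■■   
■■■■■■■■■■   
■■■■■■■■■■   
■■■■■■■■■■   
■■■■■■■■■■   
■■■■■■■■■■   
■■■■■■■■■■   
             
             
             


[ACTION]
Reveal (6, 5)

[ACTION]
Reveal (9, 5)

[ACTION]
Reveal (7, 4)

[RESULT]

✹■■■■■■■■■   
■■✹■■✹■■■✹   
■■■✹■■■■■■   
■■■■✹■■■■■   
■✹✹■■■■■■■   
■■■✹■✹■■■✹   
■■■■■2■✹■■   
■✹✹■✹■■■■■   
■■■■■✹✹■■■   
■■■■✹3■■■■   
             
             
             


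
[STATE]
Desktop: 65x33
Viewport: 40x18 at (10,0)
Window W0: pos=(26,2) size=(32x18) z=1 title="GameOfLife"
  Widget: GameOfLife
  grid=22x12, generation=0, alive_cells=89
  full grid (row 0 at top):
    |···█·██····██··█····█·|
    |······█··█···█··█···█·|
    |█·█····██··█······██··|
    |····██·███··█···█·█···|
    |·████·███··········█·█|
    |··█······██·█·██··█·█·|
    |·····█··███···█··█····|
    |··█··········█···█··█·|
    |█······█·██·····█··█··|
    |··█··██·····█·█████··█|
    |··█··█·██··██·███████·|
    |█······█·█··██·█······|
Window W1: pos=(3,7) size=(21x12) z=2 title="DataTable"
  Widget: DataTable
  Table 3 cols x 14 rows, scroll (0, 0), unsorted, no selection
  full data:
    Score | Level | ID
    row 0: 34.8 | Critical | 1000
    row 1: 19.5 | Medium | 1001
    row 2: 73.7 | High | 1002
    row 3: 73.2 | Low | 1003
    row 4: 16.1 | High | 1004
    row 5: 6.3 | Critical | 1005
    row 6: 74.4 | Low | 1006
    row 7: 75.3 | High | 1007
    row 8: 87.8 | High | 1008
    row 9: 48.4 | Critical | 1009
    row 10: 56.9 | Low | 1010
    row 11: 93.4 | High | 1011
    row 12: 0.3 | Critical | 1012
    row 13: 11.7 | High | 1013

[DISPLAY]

                                        
                                        
                ┏━━━━━━━━━━━━━━━━━━━━━━━
                ┃ GameOfLife            
                ┠───────────────────────
                ┃Gen: 0                 
                ┃···█·██····██··█····█· 
━━━━━━━━━━━━━┓  ┃······█··█···█··█···█· 
able         ┃  ┃█·█····██··█······██·· 
─────────────┨  ┃····██·███··█···█·█··· 
Level   │ID  ┃  ┃·████·███··········█·█ 
────────┼────┃  ┃··█······██·█·██··█·█· 
Critical│1000┃  ┃·····█··███···█··█···· 
Medium  │1001┃  ┃··█··········█···█··█· 
High    │1002┃  ┃█······█·██·····█··█·· 
Low     │1003┃  ┃··█··██·····█·█████··█ 
High    │1004┃  ┃··█··█·██··██·███████· 
Critical│1005┃  ┃█······█·█··██·█······ 


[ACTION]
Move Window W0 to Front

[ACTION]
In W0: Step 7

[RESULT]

                                        
                                        
                ┏━━━━━━━━━━━━━━━━━━━━━━━
                ┃ GameOfLife            
                ┠───────────────────────
                ┃Gen: 7                 
                ┃·················██··· 
━━━━━━━━━━━━━┓  ┃··███·██····██···███·· 
able         ┃  ┃·██··█·███·███··█···█· 
─────────────┨  ┃······██··██··███····█ 
Level   │ID  ┃  ┃··███····█·██···█····█ 
────────┼────┃  ┃······█··█··██·····██· 
Critical│1000┃  ┃····█··██··██········· 
Medium  │1001┃  ┃·█··███·█·········██·· 
High    │1002┃  ┃█················██·█· 
Low     │1003┃  ┃·█·······█········█··█ 
High    │1004┃  ┃·█···················· 
Critical│1005┃  ┃···················███ 


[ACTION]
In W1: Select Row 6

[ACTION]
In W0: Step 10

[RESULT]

                                        
                                        
                ┏━━━━━━━━━━━━━━━━━━━━━━━
                ┃ GameOfLife            
                ┠───────────────────────
                ┃Gen: 17                
                ┃···············███···· 
━━━━━━━━━━━━━┓  ┃······██······██████·· 
able         ┃  ┃···█·███······█·█··██· 
─────────────┨  ┃··███·██··███····█···█ 
Level   │ID  ┃  ┃·█··█····██·██····██·█ 
────────┼────┃  ┃·██·█····██·██······██ 
Critical│1000┃  ┃·██·██····█····█······ 
Medium  │1001┃  ┃·······██·█···█····█·· 
High    │1002┃  ┃·██····█···█··█···██·· 
Low     │1003┃  ┃·█·····██·██·····█··█· 
High    │1004┃  ┃·········█········█··· 
Critical│1005┃  ┃···················██· 


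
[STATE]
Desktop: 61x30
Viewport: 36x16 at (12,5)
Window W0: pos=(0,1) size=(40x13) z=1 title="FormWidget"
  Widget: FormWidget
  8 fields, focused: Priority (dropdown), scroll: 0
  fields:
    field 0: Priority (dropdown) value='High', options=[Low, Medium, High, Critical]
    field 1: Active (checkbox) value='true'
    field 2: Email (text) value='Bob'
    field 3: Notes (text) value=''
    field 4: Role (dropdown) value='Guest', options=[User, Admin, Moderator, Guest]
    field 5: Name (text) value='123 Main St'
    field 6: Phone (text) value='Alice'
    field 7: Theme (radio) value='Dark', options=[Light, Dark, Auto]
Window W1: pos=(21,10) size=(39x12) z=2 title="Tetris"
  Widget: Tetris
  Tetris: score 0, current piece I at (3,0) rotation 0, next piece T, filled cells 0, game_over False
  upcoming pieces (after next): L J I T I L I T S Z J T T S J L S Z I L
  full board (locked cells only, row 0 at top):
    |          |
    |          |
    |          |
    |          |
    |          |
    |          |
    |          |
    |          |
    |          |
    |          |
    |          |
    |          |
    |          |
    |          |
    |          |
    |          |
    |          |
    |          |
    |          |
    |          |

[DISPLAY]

   [x]                     ┃        
   [Bob                   ]┃        
   [                      ]┃        
   [Guest                ▼]┃        
   [123 Main St           ]┃        
   [Alice┏━━━━━━━━━━━━━━━━━━━━━━━━━━
   ( ) Li┃ Tetris                   
         ┠──────────────────────────
━━━━━━━━━┃          │Next:          
         ┃          │ ▒             
         ┃          │▒▒▒            
         ┃          │               
         ┃          │               
         ┃          │               
         ┃          │Score:         
         ┃          │0              


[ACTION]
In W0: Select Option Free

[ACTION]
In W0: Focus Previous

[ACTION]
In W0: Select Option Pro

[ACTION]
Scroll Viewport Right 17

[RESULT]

              ┃                     
             ]┃                     
             ]┃                     
            ▼]┃                     
St           ]┃                     
━━━━━━━━━━━━━━━━━━━━━━━━━━━━━━━━━━┓ 
tris                              ┃ 
──────────────────────────────────┨ 
       │Next:                     ┃ 
       │ ▒                        ┃ 
       │▒▒▒                       ┃ 
       │                          ┃ 
       │                          ┃ 
       │                          ┃ 
       │Score:                    ┃ 
       │0                         ┃ 


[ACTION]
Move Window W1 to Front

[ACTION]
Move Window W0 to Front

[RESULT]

              ┃                     
             ]┃                     
             ]┃                     
            ▼]┃                     
St           ]┃                     
             ]┃━━━━━━━━━━━━━━━━━━━┓ 
 (●) Dark  ( )┃                   ┃ 
              ┃───────────────────┨ 
━━━━━━━━━━━━━━┛                   ┃ 
       │ ▒                        ┃ 
       │▒▒▒                       ┃ 
       │                          ┃ 
       │                          ┃ 
       │                          ┃ 
       │Score:                    ┃ 
       │0                         ┃ 


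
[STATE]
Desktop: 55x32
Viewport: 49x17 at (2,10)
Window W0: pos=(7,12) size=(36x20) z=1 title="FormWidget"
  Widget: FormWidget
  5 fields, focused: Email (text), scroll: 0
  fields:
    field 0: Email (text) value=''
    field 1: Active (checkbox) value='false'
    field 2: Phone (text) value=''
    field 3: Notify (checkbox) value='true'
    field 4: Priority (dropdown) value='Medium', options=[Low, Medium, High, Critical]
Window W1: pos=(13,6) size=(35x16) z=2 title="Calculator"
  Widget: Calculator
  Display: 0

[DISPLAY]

           ┃┌───┬───┬───┬───┐                ┃   
           ┃│ 7 │ 8 │ 9 │ ÷ │                ┃   
     ┏━━━━━┃├───┼───┼───┼───┤                ┃   
     ┃ Form┃│ 4 │ 5 │ 6 │ × │                ┃   
     ┠─────┃├───┼───┼───┼───┤                ┃   
     ┃> Ema┃│ 1 │ 2 │ 3 │ - │                ┃   
     ┃  Act┃├───┼───┼───┼───┤                ┃   
     ┃  Pho┃│ 0 │ . │ = │ + │                ┃   
     ┃  Not┃├───┼───┼───┼───┤                ┃   
     ┃  Pri┃│ C │ MC│ MR│ M+│                ┃   
     ┃     ┃└───┴───┴───┴───┘                ┃   
     ┃     ┗━━━━━━━━━━━━━━━━━━━━━━━━━━━━━━━━━┛   
     ┃                                  ┃        
     ┃                                  ┃        
     ┃                                  ┃        
     ┃                                  ┃        
     ┃                                  ┃        


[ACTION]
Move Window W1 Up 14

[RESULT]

           ┃├───┼───┼───┼───┤                ┃   
           ┃│ 0 │ . │ = │ + │                ┃   
     ┏━━━━━┃├───┼───┼───┼───┤                ┃   
     ┃ Form┃│ C │ MC│ MR│ M+│                ┃   
     ┠─────┃└───┴───┴───┴───┘                ┃   
     ┃> Ema┗━━━━━━━━━━━━━━━━━━━━━━━━━━━━━━━━━┛   
     ┃  Active:     [ ]                 ┃        
     ┃  Phone:      [                  ]┃        
     ┃  Notify:     [x]                 ┃        
     ┃  Priority:   [Medium           ▼]┃        
     ┃                                  ┃        
     ┃                                  ┃        
     ┃                                  ┃        
     ┃                                  ┃        
     ┃                                  ┃        
     ┃                                  ┃        
     ┃                                  ┃        


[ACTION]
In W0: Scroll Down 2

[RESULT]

           ┃├───┼───┼───┼───┤                ┃   
           ┃│ 0 │ . │ = │ + │                ┃   
     ┏━━━━━┃├───┼───┼───┼───┤                ┃   
     ┃ Form┃│ C │ MC│ MR│ M+│                ┃   
     ┠─────┃└───┴───┴───┴───┘                ┃   
     ┃  Pho┗━━━━━━━━━━━━━━━━━━━━━━━━━━━━━━━━━┛   
     ┃  Notify:     [x]                 ┃        
     ┃  Priority:   [Medium           ▼]┃        
     ┃                                  ┃        
     ┃                                  ┃        
     ┃                                  ┃        
     ┃                                  ┃        
     ┃                                  ┃        
     ┃                                  ┃        
     ┃                                  ┃        
     ┃                                  ┃        
     ┃                                  ┃        


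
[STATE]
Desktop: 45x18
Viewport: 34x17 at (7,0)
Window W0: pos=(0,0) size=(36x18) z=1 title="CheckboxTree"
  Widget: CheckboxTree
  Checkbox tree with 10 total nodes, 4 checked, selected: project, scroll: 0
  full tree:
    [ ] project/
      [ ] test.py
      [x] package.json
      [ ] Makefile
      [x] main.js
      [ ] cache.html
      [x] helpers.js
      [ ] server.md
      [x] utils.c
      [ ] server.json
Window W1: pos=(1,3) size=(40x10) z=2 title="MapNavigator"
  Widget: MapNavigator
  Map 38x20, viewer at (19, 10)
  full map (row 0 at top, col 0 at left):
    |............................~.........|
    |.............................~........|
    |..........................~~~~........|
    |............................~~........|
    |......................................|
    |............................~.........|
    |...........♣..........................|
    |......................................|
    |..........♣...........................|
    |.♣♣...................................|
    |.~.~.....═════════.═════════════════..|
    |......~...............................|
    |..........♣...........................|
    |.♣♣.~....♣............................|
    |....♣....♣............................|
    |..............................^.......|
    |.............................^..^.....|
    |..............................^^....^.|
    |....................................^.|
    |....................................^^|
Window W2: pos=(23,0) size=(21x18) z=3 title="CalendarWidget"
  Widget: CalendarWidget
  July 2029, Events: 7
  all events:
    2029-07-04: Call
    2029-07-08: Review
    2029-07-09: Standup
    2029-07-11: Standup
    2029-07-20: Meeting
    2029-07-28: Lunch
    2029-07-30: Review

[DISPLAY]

━━━━━━━━━━━━━━━━┏━━━━━━━━━━━━━━━━━
boxTree         ┃ CalendarWidget  
────────────────┠─────────────────
━━━━━━━━━━━━━━━━┃     July 2029   
avigator        ┃Mo Tu We Th Fr Sa
────────────────┃                 
................┃ 2  3  4*  5  6  
.....♣..........┃ 9* 10 11* 12 13 
................┃16 17 18 19 20* 2
....═════════.@═┃23 24 25 26 27 28
.~..............┃30* 31           
.....♣..........┃                 
━━━━━━━━━━━━━━━━┃                 
                ┃                 
                ┃                 
                ┃                 
                ┃                 


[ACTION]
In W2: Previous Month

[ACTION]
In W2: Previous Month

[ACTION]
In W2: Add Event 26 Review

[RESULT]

━━━━━━━━━━━━━━━━┏━━━━━━━━━━━━━━━━━
boxTree         ┃ CalendarWidget  
────────────────┠─────────────────
━━━━━━━━━━━━━━━━┃      May 2029   
avigator        ┃Mo Tu We Th Fr Sa
────────────────┃    1  2  3  4  5
................┃ 7  8  9 10 11 12
.....♣..........┃14 15 16 17 18 19
................┃21 22 23 24 25 26
....═════════.@═┃28 29 30 31      
.~..............┃                 
.....♣..........┃                 
━━━━━━━━━━━━━━━━┃                 
                ┃                 
                ┃                 
                ┃                 
                ┃                 


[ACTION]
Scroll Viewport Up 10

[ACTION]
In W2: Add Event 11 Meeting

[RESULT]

━━━━━━━━━━━━━━━━┏━━━━━━━━━━━━━━━━━
boxTree         ┃ CalendarWidget  
────────────────┠─────────────────
━━━━━━━━━━━━━━━━┃      May 2029   
avigator        ┃Mo Tu We Th Fr Sa
────────────────┃    1  2  3  4  5
................┃ 7  8  9 10 11* 1
.....♣..........┃14 15 16 17 18 19
................┃21 22 23 24 25 26
....═════════.@═┃28 29 30 31      
.~..............┃                 
.....♣..........┃                 
━━━━━━━━━━━━━━━━┃                 
                ┃                 
                ┃                 
                ┃                 
                ┃                 


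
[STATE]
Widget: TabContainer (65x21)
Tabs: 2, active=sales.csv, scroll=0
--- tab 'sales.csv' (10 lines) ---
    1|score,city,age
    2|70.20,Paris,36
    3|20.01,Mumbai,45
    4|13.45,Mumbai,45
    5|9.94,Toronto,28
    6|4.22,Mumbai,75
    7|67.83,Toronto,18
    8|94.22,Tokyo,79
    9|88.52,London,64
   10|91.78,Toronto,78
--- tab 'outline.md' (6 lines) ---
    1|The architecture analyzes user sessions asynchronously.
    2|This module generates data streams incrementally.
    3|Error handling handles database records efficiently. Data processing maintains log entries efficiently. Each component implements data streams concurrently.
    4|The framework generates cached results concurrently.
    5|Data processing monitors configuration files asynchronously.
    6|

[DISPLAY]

[sales.csv]│ outline.md                                          
─────────────────────────────────────────────────────────────────
score,city,age                                                   
70.20,Paris,36                                                   
20.01,Mumbai,45                                                  
13.45,Mumbai,45                                                  
9.94,Toronto,28                                                  
4.22,Mumbai,75                                                   
67.83,Toronto,18                                                 
94.22,Tokyo,79                                                   
88.52,London,64                                                  
91.78,Toronto,78                                                 
                                                                 
                                                                 
                                                                 
                                                                 
                                                                 
                                                                 
                                                                 
                                                                 
                                                                 


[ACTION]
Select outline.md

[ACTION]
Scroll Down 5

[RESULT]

 sales.csv │[outline.md]                                         
─────────────────────────────────────────────────────────────────
                                                                 
                                                                 
                                                                 
                                                                 
                                                                 
                                                                 
                                                                 
                                                                 
                                                                 
                                                                 
                                                                 
                                                                 
                                                                 
                                                                 
                                                                 
                                                                 
                                                                 
                                                                 
                                                                 


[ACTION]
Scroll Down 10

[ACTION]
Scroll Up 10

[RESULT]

 sales.csv │[outline.md]                                         
─────────────────────────────────────────────────────────────────
The architecture analyzes user sessions asynchronously.          
This module generates data streams incrementally.                
Error handling handles database records efficiently. Data process
The framework generates cached results concurrently.             
Data processing monitors configuration files asynchronously.     
                                                                 
                                                                 
                                                                 
                                                                 
                                                                 
                                                                 
                                                                 
                                                                 
                                                                 
                                                                 
                                                                 
                                                                 
                                                                 
                                                                 


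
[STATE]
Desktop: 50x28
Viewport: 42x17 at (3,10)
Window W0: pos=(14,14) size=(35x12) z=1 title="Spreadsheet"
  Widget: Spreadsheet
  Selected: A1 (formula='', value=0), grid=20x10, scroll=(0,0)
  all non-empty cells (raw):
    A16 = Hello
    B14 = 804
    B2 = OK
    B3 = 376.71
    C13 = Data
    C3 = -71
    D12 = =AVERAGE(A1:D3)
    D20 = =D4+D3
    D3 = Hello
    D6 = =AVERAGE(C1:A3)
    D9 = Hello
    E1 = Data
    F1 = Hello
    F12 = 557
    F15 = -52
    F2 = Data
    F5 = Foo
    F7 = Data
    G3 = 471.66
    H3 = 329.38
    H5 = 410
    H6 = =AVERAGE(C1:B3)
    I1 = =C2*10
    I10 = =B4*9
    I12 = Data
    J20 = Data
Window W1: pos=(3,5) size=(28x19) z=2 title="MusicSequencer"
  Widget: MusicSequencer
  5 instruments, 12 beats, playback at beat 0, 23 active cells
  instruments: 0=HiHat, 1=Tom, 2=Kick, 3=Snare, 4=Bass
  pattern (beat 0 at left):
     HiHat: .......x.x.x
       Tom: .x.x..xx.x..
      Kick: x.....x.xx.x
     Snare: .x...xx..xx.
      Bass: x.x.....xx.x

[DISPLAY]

┃   Tom·█·█··██·█··        ┃              
┃  Kick█·····█·██·█        ┃              
┃ Snare·█···██··██·        ┃              
┃  Bass█·█·····██·█        ┃              
┃                          ┃━━━━━━━━━━━━━━
┃                          ┃              
┃                          ┃──────────────
┃                          ┃              
┃                          ┃       C      
┃                          ┃--------------
┃                          ┃   0       0  
┃                          ┃           0  
┃                          ┃6.71     -71He
┗━━━━━━━━━━━━━━━━━━━━━━━━━━┛   0       0  
           ┃  5        0       0       0  
           ┗━━━━━━━━━━━━━━━━━━━━━━━━━━━━━━
                                          


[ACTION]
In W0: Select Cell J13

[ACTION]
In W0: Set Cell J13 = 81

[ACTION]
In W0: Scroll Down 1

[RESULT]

┃   Tom·█·█··██·█··        ┃              
┃  Kick█·····█·██·█        ┃              
┃ Snare·█···██··██·        ┃              
┃  Bass█·█·····██·█        ┃              
┃                          ┃━━━━━━━━━━━━━━
┃                          ┃              
┃                          ┃──────────────
┃                          ┃              
┃                          ┃       C      
┃                          ┃--------------
┃                          ┃           0  
┃                          ┃6.71     -71He
┃                          ┃   0       0  
┗━━━━━━━━━━━━━━━━━━━━━━━━━━┛   0       0  
           ┃  6        0       0       0  
           ┗━━━━━━━━━━━━━━━━━━━━━━━━━━━━━━
                                          


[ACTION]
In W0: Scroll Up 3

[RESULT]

┃   Tom·█·█··██·█··        ┃              
┃  Kick█·····█·██·█        ┃              
┃ Snare·█···██··██·        ┃              
┃  Bass█·█·····██·█        ┃              
┃                          ┃━━━━━━━━━━━━━━
┃                          ┃              
┃                          ┃──────────────
┃                          ┃              
┃                          ┃       C      
┃                          ┃--------------
┃                          ┃   0       0  
┃                          ┃           0  
┃                          ┃6.71     -71He
┗━━━━━━━━━━━━━━━━━━━━━━━━━━┛   0       0  
           ┃  5        0       0       0  
           ┗━━━━━━━━━━━━━━━━━━━━━━━━━━━━━━
                                          


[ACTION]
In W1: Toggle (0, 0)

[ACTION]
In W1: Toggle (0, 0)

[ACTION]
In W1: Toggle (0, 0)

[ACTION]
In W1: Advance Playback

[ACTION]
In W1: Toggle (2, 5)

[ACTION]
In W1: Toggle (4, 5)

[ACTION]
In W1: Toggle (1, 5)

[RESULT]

┃   Tom·█·█·███·█··        ┃              
┃  Kick█····██·██·█        ┃              
┃ Snare·█···██··██·        ┃              
┃  Bass█·█··█··██·█        ┃              
┃                          ┃━━━━━━━━━━━━━━
┃                          ┃              
┃                          ┃──────────────
┃                          ┃              
┃                          ┃       C      
┃                          ┃--------------
┃                          ┃   0       0  
┃                          ┃           0  
┃                          ┃6.71     -71He
┗━━━━━━━━━━━━━━━━━━━━━━━━━━┛   0       0  
           ┃  5        0       0       0  
           ┗━━━━━━━━━━━━━━━━━━━━━━━━━━━━━━
                                          


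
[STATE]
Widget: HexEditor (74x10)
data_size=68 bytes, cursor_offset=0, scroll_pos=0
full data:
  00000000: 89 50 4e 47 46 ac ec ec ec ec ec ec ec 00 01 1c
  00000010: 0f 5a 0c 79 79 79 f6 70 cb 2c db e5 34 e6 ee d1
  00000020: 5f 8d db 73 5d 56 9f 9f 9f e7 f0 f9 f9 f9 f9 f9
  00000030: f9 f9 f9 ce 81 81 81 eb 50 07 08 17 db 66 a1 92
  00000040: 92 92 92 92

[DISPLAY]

00000000  89 50 4e 47 46 ac ec ec  ec ec ec ec ec 00 01 1c  |.PNGF........
00000010  0f 5a 0c 79 79 79 f6 70  cb 2c db e5 34 e6 ee d1  |.Z.yyy.p.,..4
00000020  5f 8d db 73 5d 56 9f 9f  9f e7 f0 f9 f9 f9 f9 f9  |_..s]V.......
00000030  f9 f9 f9 ce 81 81 81 eb  50 07 08 17 db 66 a1 92  |........P....
00000040  92 92 92 92                                       |....         
                                                                          
                                                                          
                                                                          
                                                                          
                                                                          


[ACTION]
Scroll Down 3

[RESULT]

00000030  f9 f9 f9 ce 81 81 81 eb  50 07 08 17 db 66 a1 92  |........P....
00000040  92 92 92 92                                       |....         
                                                                          
                                                                          
                                                                          
                                                                          
                                                                          
                                                                          
                                                                          
                                                                          


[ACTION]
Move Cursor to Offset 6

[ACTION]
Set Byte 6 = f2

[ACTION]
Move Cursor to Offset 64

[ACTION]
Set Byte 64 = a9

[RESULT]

00000030  f9 f9 f9 ce 81 81 81 eb  50 07 08 17 db 66 a1 92  |........P....
00000040  A9 92 92 92                                       |....         
                                                                          
                                                                          
                                                                          
                                                                          
                                                                          
                                                                          
                                                                          
                                                                          


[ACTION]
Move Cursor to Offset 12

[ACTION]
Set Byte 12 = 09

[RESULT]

00000030  f9 f9 f9 ce 81 81 81 eb  50 07 08 17 db 66 a1 92  |........P....
00000040  a9 92 92 92                                       |....         
                                                                          
                                                                          
                                                                          
                                                                          
                                                                          
                                                                          
                                                                          
                                                                          
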